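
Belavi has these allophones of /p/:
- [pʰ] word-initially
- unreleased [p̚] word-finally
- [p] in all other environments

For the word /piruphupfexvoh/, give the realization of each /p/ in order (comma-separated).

[pʰ], [p], [p]

Occurrence 1 (position 1): word-initially → [pʰ].
Occurrence 2 (position 5): no conditioning environment matches → elsewhere allophone [p].
Occurrence 3 (position 8): no conditioning environment matches → elsewhere allophone [p].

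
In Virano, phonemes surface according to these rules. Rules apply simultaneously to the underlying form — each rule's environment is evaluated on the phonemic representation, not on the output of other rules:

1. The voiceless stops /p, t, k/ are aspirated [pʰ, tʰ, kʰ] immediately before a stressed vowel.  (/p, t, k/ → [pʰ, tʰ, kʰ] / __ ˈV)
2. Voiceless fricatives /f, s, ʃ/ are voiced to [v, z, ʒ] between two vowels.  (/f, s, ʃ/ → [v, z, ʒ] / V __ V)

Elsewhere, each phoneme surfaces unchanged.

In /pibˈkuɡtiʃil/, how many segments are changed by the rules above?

2

Segments that undergo a rule: /k/ → [kʰ] (rule 1); /ʃ/ → [ʒ] (rule 2).
All other segments surface unchanged.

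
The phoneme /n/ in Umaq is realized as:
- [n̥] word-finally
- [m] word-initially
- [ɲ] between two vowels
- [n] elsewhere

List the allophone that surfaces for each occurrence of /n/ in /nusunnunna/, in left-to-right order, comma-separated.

Occurrence 1 (position 1): word-initially → [m].
Occurrence 2 (position 5): no conditioning environment matches → elsewhere allophone [n].
Occurrence 3 (position 6): no conditioning environment matches → elsewhere allophone [n].
Occurrence 4 (position 8): no conditioning environment matches → elsewhere allophone [n].
Occurrence 5 (position 9): no conditioning environment matches → elsewhere allophone [n].

[m], [n], [n], [n], [n]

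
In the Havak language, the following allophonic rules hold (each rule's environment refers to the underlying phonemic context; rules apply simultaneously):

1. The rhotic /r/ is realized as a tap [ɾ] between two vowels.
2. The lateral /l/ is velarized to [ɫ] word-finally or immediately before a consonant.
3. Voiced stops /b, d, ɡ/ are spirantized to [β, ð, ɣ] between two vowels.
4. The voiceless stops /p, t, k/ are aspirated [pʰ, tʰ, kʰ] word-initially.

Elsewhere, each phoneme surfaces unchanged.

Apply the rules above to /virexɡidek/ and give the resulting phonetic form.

/v/ — not in any rule's target class → [v].
/i/ — not in any rule's target class → [i].
Rule 1 applies to /r/ (between /i/ and /e/: between two vowels) → [ɾ].
/e/ (between /r/ and /x/) is unaffected → [e].
/x/ stays [x].
/ɡ/ — between /x/ and /i/; rule 3 does not apply here → [ɡ].
/i/ (between /ɡ/ and /d/): no rule targets it → [i].
Rule 3 applies to /d/ (between /i/ and /e/: between two vowels) → [ð].
/e/ (between /d/ and /k/): no rule targets it → [e].
/k/ (word-final) fails the environment for rule 4, so it stays [k].

[viɾexɡiðek]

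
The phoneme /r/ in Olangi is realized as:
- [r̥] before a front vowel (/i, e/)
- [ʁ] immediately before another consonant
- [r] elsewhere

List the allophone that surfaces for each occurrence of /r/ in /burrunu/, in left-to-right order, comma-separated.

Occurrence 1 (position 3): immediately before another consonant → [ʁ].
Occurrence 2 (position 4): no conditioning environment matches → elsewhere allophone [r].

[ʁ], [r]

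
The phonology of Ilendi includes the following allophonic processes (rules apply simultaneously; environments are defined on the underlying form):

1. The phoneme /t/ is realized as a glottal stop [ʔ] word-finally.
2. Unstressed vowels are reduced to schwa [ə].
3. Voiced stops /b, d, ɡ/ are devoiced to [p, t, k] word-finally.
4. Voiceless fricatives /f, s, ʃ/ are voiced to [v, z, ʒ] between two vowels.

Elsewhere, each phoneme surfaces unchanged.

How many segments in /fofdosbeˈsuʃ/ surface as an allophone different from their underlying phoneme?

Segments that undergo a rule: /o/ → [ə] (rule 2); /o/ → [ə] (rule 2); /e/ → [ə] (rule 2); /s/ → [z] (rule 4).
All other segments surface unchanged.

4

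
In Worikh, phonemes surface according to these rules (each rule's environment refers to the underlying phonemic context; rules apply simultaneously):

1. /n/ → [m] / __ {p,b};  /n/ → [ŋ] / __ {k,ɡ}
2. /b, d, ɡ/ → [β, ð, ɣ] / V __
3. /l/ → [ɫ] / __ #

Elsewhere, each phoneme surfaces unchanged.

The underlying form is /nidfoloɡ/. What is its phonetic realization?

[niðfoloɣ]

/n/ — word-initial; rule 1 does not apply here → [n].
/i/ stays [i].
/d/ (between /i/ and /f/) occurs immediately after a vowel → [ð] by rule 2.
/f/ (between /d/ and /o/) is unaffected → [f].
/o/ (between /f/ and /l/): no rule targets it → [o].
/l/ (between /o/ and /o/) fails the environment for rule 3, so it stays [l].
/o/ stays [o].
/ɡ/ (word-final): immediately after a vowel, so rule 2 applies → [ɣ].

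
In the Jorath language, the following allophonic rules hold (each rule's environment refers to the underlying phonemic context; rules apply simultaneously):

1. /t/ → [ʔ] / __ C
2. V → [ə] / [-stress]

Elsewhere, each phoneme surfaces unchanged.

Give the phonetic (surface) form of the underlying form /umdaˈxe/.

/u/ (word-initial) occurs in an unstressed syllable → [ə] by rule 2.
/a/ meets the environment for rule 2 (in an unstressed syllable) → [ə].
/e/ (word-final) fails the environment for rule 2, so it stays [e].

[əmdəˈxe]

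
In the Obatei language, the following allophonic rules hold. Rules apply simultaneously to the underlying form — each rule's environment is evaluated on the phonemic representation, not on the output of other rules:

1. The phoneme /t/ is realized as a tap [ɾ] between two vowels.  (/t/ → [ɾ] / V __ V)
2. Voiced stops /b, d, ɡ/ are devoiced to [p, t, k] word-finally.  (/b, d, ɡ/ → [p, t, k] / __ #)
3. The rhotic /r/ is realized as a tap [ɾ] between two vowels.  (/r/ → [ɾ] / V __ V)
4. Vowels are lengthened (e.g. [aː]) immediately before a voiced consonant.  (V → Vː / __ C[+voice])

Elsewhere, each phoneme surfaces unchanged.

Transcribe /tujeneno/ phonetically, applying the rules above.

[tuːjeːneːno]

/t/ (word-initial) fails the environment for rule 1, so it stays [t].
Rule 4 applies to /u/ (between /t/ and /j/: before a voiced consonant) → [uː].
/j/ stays [j].
Rule 4 applies to /e/ (between /j/ and /n/: before a voiced consonant) → [eː].
/n/ stays [n].
/e/ — between /n/ and /n/, before a voiced consonant — surfaces as [eː] (rule 4).
/n/ — not in any rule's target class → [n].
/o/ (word-final) fails the environment for rule 4, so it stays [o].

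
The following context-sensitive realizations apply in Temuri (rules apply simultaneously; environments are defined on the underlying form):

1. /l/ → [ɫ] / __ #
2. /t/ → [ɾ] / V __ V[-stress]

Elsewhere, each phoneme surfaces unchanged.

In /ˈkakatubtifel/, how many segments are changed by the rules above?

Segments that undergo a rule: /t/ → [ɾ] (rule 2); /l/ → [ɫ] (rule 1).
All other segments surface unchanged.

2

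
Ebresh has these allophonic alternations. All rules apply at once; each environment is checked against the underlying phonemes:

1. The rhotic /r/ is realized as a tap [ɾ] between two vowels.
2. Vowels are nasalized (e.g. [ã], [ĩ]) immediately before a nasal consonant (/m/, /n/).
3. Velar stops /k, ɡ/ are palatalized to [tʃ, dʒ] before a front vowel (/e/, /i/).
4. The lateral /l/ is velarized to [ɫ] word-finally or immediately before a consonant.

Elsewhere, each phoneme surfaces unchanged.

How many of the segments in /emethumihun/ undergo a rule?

3

Segments that undergo a rule: /e/ → [ẽ] (rule 2); /u/ → [ũ] (rule 2); /u/ → [ũ] (rule 2).
All other segments surface unchanged.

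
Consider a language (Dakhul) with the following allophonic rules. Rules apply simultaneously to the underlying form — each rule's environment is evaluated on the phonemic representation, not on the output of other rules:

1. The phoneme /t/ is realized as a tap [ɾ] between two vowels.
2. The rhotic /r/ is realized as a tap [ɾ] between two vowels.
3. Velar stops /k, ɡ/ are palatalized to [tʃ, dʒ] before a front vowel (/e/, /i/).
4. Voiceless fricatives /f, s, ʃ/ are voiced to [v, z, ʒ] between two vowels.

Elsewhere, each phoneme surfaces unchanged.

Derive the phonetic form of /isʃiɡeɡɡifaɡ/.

[isʃidʒeɡdʒivaɡ]

/s/ (between /i/ and /ʃ/) fails the environment for rule 4, so it stays [s].
/ʃ/ — between /s/ and /i/; rule 4 does not apply here → [ʃ].
Rule 3 applies to /ɡ/ (between /i/ and /e/: before a front vowel) → [dʒ].
/ɡ/ — between /e/ and /ɡ/; rule 3 does not apply here → [ɡ].
/ɡ/ meets the environment for rule 3 (before a front vowel) → [dʒ].
Rule 4 applies to /f/ (between /i/ and /a/: between two vowels) → [v].
/ɡ/ (word-final) fails the environment for rule 3, so it stays [ɡ].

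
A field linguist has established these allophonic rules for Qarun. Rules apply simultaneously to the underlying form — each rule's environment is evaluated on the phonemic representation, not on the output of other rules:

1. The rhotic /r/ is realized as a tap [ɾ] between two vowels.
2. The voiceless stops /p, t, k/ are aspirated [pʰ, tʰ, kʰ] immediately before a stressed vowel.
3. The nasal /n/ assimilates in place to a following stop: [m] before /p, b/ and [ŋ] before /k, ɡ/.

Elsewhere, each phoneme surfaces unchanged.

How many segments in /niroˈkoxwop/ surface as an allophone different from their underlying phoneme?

Segments that undergo a rule: /r/ → [ɾ] (rule 1); /k/ → [kʰ] (rule 2).
All other segments surface unchanged.

2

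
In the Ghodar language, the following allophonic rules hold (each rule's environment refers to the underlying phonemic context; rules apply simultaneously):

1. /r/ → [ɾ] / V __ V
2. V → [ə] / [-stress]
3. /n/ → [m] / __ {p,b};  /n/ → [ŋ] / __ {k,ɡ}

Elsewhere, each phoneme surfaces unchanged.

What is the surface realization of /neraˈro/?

[nəɾəˈɾo]

/n/ (word-initial) fails the environment for rule 3, so it stays [n].
/e/ (between /n/ and /r/) occurs in an unstressed syllable → [ə] by rule 2.
/r/ (between /e/ and /a/): between two vowels, so rule 1 applies → [ɾ].
/a/ (between /r/ and /r/) occurs in an unstressed syllable → [ə] by rule 2.
/r/ (between /a/ and /o/): between two vowels, so rule 1 applies → [ɾ].
/o/ (word-final) is in the target of rule 2 but the environment (in an unstressed syllable) is not met → [o].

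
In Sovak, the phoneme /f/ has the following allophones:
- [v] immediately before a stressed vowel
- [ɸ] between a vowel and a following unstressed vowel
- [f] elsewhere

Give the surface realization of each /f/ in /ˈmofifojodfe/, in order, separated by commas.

[ɸ], [ɸ], [f]

Occurrence 1 (position 3): between a vowel and a following unstressed vowel → [ɸ].
Occurrence 2 (position 5): between a vowel and a following unstressed vowel → [ɸ].
Occurrence 3 (position 10): no conditioning environment matches → elsewhere allophone [f].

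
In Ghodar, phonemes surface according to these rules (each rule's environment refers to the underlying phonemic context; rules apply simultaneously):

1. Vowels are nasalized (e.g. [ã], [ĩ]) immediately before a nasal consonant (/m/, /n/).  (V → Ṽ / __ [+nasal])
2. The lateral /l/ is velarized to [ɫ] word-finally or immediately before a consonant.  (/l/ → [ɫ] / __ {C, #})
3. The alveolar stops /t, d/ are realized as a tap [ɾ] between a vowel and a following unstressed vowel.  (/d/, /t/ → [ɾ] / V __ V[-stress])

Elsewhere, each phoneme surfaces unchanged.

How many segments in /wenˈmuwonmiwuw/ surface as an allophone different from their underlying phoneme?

Segments that undergo a rule: /e/ → [ẽ] (rule 1); /o/ → [õ] (rule 1).
All other segments surface unchanged.

2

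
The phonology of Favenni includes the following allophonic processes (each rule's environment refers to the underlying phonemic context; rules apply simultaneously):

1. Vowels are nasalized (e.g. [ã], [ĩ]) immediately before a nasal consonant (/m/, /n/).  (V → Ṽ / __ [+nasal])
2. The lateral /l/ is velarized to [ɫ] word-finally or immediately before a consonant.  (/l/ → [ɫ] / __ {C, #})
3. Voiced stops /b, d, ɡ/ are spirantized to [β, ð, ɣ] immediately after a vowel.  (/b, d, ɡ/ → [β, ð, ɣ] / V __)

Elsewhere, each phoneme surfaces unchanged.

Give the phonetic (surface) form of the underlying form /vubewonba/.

/u/ (between /v/ and /b/) fails the environment for rule 1, so it stays [u].
/b/ (between /u/ and /e/): immediately after a vowel, so rule 3 applies → [β].
/e/ (between /b/ and /w/) is in the target of rule 1 but the environment (before a nasal consonant) is not met → [e].
/o/ (between /w/ and /n/) occurs before a nasal consonant → [õ] by rule 1.
/b/ (between /n/ and /a/) fails the environment for rule 3, so it stays [b].
/a/ (word-final): rule 1 targets it, but not before a nasal consonant → unchanged [a].

[vuβewõnba]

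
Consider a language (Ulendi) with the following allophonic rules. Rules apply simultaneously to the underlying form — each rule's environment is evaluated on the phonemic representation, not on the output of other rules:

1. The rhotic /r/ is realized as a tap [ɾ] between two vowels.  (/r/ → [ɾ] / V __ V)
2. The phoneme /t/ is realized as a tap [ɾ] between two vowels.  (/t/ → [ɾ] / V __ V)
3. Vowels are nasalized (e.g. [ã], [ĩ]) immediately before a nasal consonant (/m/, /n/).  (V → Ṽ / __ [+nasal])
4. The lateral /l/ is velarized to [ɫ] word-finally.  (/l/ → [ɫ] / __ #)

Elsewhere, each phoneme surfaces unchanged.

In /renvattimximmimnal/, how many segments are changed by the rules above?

Segments that undergo a rule: /e/ → [ẽ] (rule 3); /i/ → [ĩ] (rule 3); /i/ → [ĩ] (rule 3); /i/ → [ĩ] (rule 3); /l/ → [ɫ] (rule 4).
All other segments surface unchanged.

5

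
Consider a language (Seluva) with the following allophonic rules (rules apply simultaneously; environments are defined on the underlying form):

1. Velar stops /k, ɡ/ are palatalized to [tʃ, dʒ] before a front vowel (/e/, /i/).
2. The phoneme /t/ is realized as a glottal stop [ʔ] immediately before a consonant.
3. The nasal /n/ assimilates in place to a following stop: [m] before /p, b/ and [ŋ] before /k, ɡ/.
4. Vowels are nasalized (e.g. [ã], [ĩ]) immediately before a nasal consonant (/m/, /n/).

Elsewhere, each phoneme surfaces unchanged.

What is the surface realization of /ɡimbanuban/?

[dʒĩmbãnubãn]

/ɡ/ — word-initial, before a front vowel — surfaces as [dʒ] (rule 1).
/i/ (between /ɡ/ and /m/): before a nasal consonant, so rule 4 applies → [ĩ].
/a/ meets the environment for rule 4 (before a nasal consonant) → [ã].
/n/ — between /a/ and /u/; rule 3 does not apply here → [n].
/u/ (between /n/ and /b/): rule 4 targets it, but not before a nasal consonant → unchanged [u].
/a/ meets the environment for rule 4 (before a nasal consonant) → [ã].
/n/ — word-final; rule 3 does not apply here → [n].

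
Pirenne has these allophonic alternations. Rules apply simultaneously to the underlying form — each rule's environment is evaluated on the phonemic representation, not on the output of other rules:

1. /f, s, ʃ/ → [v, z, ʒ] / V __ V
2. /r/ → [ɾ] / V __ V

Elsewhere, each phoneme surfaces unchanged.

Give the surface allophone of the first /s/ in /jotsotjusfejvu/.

/s/ (between /t/ and /o/) fails the environment for rule 1, so it stays [s].

[s]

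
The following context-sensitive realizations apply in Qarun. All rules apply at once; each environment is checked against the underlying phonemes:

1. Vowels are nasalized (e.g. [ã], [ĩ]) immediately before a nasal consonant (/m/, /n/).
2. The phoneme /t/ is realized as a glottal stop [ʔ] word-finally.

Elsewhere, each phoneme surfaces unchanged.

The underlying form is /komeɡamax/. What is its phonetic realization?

/o/ (between /k/ and /m/): before a nasal consonant, so rule 1 applies → [õ].
/e/ — between /m/ and /ɡ/; rule 1 does not apply here → [e].
Rule 1 applies to /a/ (between /ɡ/ and /m/: before a nasal consonant) → [ã].
/a/ (between /m/ and /x/) is in the target of rule 1 but the environment (before a nasal consonant) is not met → [a].

[kõmeɡãmax]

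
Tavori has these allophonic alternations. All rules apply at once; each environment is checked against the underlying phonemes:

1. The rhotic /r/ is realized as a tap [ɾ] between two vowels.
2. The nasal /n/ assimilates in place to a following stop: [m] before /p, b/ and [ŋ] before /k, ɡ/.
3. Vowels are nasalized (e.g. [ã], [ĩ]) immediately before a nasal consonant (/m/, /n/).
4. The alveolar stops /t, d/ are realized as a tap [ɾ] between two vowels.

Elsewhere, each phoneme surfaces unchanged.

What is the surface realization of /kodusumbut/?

[koɾusũmbut]

/k/ (word-initial) is unaffected → [k].
/o/ (between /k/ and /d/): rule 3 targets it, but not before a nasal consonant → unchanged [o].
/d/ — between /o/ and /u/, between two vowels — surfaces as [ɾ] (rule 4).
/u/ — between /d/ and /s/; rule 3 does not apply here → [u].
/s/ stays [s].
Rule 3 applies to /u/ (between /s/ and /m/: before a nasal consonant) → [ũ].
/m/ stays [m].
/b/ — not in any rule's target class → [b].
/u/ (between /b/ and /t/) is in the target of rule 3 but the environment (before a nasal consonant) is not met → [u].
/t/ — word-final; rule 4 does not apply here → [t].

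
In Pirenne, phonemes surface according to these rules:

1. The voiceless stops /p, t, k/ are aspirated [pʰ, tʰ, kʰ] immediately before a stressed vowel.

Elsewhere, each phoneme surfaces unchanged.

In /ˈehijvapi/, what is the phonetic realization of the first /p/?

/p/ (between /a/ and /i/): rule 1 targets it, but not immediately before a stressed vowel → unchanged [p].

[p]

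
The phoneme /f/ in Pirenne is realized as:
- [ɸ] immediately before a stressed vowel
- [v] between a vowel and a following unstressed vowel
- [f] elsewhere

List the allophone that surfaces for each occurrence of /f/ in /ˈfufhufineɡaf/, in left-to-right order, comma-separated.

[ɸ], [f], [v], [f]

Occurrence 1 (position 1): immediately before a stressed vowel → [ɸ].
Occurrence 2 (position 3): no conditioning environment matches → elsewhere allophone [f].
Occurrence 3 (position 6): between a vowel and a following unstressed vowel → [v].
Occurrence 4 (position 12): no conditioning environment matches → elsewhere allophone [f].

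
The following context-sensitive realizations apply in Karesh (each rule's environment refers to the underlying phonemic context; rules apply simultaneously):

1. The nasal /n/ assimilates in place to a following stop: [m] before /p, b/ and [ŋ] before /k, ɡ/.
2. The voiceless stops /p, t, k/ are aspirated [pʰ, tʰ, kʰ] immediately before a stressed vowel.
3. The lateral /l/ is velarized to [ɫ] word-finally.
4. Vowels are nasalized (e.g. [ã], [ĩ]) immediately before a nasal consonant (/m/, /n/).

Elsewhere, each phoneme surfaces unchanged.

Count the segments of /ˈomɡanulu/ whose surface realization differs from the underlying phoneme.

Segments that undergo a rule: /o/ → [õ] (rule 4); /a/ → [ã] (rule 4).
All other segments surface unchanged.

2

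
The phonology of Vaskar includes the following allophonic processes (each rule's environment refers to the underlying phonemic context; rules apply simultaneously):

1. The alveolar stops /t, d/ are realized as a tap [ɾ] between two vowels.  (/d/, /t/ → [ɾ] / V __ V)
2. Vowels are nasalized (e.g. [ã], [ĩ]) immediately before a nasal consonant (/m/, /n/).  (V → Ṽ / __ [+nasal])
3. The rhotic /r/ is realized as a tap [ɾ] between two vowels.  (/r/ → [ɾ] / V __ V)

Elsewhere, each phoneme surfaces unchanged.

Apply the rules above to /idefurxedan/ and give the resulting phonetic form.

/i/ (word-initial): rule 2 targets it, but not before a nasal consonant → unchanged [i].
/d/ (between /i/ and /e/) occurs between two vowels → [ɾ] by rule 1.
/e/ (between /d/ and /f/): rule 2 targets it, but not before a nasal consonant → unchanged [e].
/f/ stays [f].
/u/ (between /f/ and /r/): rule 2 targets it, but not before a nasal consonant → unchanged [u].
/r/ (between /u/ and /x/): rule 3 targets it, but not between two vowels → unchanged [r].
/x/ — not in any rule's target class → [x].
/e/ — between /x/ and /d/; rule 2 does not apply here → [e].
/d/ (between /e/ and /a/) occurs between two vowels → [ɾ] by rule 1.
/a/ (between /d/ and /n/) occurs before a nasal consonant → [ã] by rule 2.
/n/ — not in any rule's target class → [n].

[iɾefurxeɾãn]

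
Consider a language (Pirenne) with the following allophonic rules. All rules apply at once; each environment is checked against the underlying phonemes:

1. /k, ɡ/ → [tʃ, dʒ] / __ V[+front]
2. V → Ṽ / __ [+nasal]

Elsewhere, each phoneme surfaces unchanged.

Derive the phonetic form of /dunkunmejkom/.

[dũnkũnmejkõm]

/d/ (word-initial): no rule targets it → [d].
/u/ — between /d/ and /n/, before a nasal consonant — surfaces as [ũ] (rule 2).
/n/ stays [n].
/k/ (between /n/ and /u/) is in the target of rule 1 but the environment (before a front vowel) is not met → [k].
/u/ — between /k/ and /n/, before a nasal consonant — surfaces as [ũ] (rule 2).
/n/ — not in any rule's target class → [n].
/m/ stays [m].
/e/ (between /m/ and /j/) fails the environment for rule 2, so it stays [e].
/j/ (between /e/ and /k/) is unaffected → [j].
/k/ (between /j/ and /o/): rule 1 targets it, but not before a front vowel → unchanged [k].
Rule 2 applies to /o/ (between /k/ and /m/: before a nasal consonant) → [õ].
/m/ — not in any rule's target class → [m].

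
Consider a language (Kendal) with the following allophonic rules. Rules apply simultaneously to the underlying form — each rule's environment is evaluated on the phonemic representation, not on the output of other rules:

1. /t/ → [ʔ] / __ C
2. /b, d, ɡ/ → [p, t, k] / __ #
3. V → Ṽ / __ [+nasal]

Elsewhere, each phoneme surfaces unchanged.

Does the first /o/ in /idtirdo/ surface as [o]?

/o/ (word-final) fails the environment for rule 3, so it stays [o].
The actual realization is [o], which matches [o].

Yes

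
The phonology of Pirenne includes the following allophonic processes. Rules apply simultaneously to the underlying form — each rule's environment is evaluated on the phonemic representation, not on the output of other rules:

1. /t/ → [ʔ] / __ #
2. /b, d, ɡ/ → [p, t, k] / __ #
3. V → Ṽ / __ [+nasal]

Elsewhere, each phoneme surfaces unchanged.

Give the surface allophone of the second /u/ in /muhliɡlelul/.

[u]

/u/ (between /l/ and /l/) fails the environment for rule 3, so it stays [u].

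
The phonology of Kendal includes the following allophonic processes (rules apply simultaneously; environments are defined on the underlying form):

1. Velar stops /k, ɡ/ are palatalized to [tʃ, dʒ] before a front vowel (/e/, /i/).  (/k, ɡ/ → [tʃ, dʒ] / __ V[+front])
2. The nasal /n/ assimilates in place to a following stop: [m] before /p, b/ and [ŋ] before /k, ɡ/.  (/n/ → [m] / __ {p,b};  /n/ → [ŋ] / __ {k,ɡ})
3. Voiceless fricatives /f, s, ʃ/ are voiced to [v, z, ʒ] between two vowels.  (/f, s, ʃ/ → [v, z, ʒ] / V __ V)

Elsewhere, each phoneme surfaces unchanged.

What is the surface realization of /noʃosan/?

/n/ (word-initial): rule 2 targets it, but not before a labial or velar stop → unchanged [n].
/ʃ/ — between /o/ and /o/, between two vowels — surfaces as [ʒ] (rule 3).
/s/ (between /o/ and /a/): between two vowels, so rule 3 applies → [z].
/n/ — word-final; rule 2 does not apply here → [n].

[noʒozan]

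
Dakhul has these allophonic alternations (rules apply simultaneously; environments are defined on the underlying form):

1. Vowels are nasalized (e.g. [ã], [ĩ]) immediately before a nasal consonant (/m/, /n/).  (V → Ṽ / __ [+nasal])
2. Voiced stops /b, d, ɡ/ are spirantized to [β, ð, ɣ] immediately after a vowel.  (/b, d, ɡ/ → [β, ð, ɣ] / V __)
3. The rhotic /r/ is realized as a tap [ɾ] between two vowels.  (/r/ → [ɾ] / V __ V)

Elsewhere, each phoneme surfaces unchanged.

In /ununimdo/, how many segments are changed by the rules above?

Segments that undergo a rule: /u/ → [ũ] (rule 1); /u/ → [ũ] (rule 1); /i/ → [ĩ] (rule 1).
All other segments surface unchanged.

3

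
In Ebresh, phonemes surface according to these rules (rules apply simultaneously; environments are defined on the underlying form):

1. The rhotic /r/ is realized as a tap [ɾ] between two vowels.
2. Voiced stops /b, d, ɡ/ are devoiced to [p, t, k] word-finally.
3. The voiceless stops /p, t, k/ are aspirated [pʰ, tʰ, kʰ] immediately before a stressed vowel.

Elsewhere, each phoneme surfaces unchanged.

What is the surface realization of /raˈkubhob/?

/r/ (word-initial) fails the environment for rule 1, so it stays [r].
/a/ stays [a].
/k/ (between /a/ and /u/): immediately before a stressed vowel, so rule 3 applies → [kʰ].
/u/ — not in any rule's target class → [u].
/b/ (between /u/ and /h/) fails the environment for rule 2, so it stays [b].
/h/ — not in any rule's target class → [h].
/o/ — not in any rule's target class → [o].
/b/ (word-final): word-finally, so rule 2 applies → [p].

[raˈkʰubhop]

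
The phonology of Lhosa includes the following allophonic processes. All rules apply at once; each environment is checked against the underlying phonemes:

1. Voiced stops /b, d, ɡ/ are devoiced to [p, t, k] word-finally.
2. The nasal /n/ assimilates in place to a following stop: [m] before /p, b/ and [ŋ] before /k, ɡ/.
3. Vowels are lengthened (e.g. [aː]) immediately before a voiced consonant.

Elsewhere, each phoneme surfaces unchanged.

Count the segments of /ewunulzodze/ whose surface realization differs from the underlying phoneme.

4

Segments that undergo a rule: /e/ → [eː] (rule 3); /u/ → [uː] (rule 3); /u/ → [uː] (rule 3); /o/ → [oː] (rule 3).
All other segments surface unchanged.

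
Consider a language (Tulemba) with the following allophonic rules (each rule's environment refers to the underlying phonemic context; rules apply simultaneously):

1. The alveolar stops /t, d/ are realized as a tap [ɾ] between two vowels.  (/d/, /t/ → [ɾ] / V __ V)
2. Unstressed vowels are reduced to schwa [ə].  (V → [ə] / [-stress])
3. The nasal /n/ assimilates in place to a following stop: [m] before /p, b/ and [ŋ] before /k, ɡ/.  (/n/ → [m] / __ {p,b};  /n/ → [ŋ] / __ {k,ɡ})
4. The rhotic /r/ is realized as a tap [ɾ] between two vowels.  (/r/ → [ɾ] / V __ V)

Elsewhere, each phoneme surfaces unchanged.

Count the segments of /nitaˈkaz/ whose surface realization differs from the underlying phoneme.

3

Segments that undergo a rule: /i/ → [ə] (rule 2); /t/ → [ɾ] (rule 1); /a/ → [ə] (rule 2).
All other segments surface unchanged.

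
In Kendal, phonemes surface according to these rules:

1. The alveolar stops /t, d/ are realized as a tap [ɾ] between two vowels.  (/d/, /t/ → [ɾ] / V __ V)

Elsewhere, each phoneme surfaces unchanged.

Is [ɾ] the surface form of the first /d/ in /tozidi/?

Yes

/d/ (between /i/ and /i/) occurs between two vowels → [ɾ] by rule 1.
The actual realization is [ɾ], which matches [ɾ].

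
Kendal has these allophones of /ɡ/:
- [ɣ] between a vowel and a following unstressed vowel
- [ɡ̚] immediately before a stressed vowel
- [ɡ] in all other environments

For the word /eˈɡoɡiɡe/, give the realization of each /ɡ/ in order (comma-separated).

Occurrence 1 (position 2): immediately before a stressed vowel → [ɡ̚].
Occurrence 2 (position 4): between a vowel and a following unstressed vowel → [ɣ].
Occurrence 3 (position 6): between a vowel and a following unstressed vowel → [ɣ].

[ɡ̚], [ɣ], [ɣ]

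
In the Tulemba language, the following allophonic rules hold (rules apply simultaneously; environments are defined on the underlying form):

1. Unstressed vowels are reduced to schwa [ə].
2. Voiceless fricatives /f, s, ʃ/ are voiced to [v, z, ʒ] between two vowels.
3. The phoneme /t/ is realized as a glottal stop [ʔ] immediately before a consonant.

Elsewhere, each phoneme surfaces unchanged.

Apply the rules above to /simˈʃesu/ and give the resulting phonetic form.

/s/ (word-initial) is in the target of rule 2 but the environment (between two vowels) is not met → [s].
/i/ (between /s/ and /m/): in an unstressed syllable, so rule 1 applies → [ə].
/m/ (between /i/ and /ʃ/) is unaffected → [m].
/ʃ/ (between /m/ and /e/) fails the environment for rule 2, so it stays [ʃ].
/e/ (between /ʃ/ and /s/) fails the environment for rule 1, so it stays [e].
/s/ (between /e/ and /u/) occurs between two vowels → [z] by rule 2.
Rule 1 applies to /u/ (word-final: in an unstressed syllable) → [ə].

[səmˈʃezə]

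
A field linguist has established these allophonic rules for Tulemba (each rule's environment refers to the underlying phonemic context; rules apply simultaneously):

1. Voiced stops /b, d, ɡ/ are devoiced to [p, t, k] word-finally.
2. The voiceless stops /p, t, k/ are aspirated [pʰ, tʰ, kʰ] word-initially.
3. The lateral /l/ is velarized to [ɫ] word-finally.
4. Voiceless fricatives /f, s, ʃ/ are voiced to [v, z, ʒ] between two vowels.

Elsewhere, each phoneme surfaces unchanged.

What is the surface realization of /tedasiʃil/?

[tʰedaziʒiɫ]

/t/ — word-initial, word-initially — surfaces as [tʰ] (rule 2).
/e/ (between /t/ and /d/): no rule targets it → [e].
/d/ (between /e/ and /a/) is in the target of rule 1 but the environment (word-finally) is not met → [d].
/a/ (between /d/ and /s/): no rule targets it → [a].
Rule 4 applies to /s/ (between /a/ and /i/: between two vowels) → [z].
/i/ — not in any rule's target class → [i].
/ʃ/ (between /i/ and /i/): between two vowels, so rule 4 applies → [ʒ].
/i/ stays [i].
/l/ meets the environment for rule 3 (word-finally) → [ɫ].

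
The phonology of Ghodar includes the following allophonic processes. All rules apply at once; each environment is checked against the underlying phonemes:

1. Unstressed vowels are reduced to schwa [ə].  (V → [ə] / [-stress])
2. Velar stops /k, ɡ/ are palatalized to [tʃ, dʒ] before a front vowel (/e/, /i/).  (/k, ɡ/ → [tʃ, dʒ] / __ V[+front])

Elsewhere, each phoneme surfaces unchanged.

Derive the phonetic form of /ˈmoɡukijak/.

/m/ — not in any rule's target class → [m].
/o/ (between /m/ and /ɡ/) fails the environment for rule 1, so it stays [o].
/ɡ/ (between /o/ and /u/) fails the environment for rule 2, so it stays [ɡ].
/u/ (between /ɡ/ and /k/) occurs in an unstressed syllable → [ə] by rule 1.
/k/ (between /u/ and /i/) occurs before a front vowel → [tʃ] by rule 2.
/i/ (between /k/ and /j/): in an unstressed syllable, so rule 1 applies → [ə].
/j/ (between /i/ and /a/) is unaffected → [j].
Rule 1 applies to /a/ (between /j/ and /k/: in an unstressed syllable) → [ə].
/k/ (word-final) fails the environment for rule 2, so it stays [k].

[ˈmoɡətʃəjək]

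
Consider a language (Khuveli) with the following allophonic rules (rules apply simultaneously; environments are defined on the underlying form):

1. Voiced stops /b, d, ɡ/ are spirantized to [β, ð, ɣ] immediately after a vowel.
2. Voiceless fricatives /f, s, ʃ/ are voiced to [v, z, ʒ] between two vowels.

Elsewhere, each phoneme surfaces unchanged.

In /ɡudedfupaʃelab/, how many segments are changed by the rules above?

4

Segments that undergo a rule: /d/ → [ð] (rule 1); /d/ → [ð] (rule 1); /ʃ/ → [ʒ] (rule 2); /b/ → [β] (rule 1).
All other segments surface unchanged.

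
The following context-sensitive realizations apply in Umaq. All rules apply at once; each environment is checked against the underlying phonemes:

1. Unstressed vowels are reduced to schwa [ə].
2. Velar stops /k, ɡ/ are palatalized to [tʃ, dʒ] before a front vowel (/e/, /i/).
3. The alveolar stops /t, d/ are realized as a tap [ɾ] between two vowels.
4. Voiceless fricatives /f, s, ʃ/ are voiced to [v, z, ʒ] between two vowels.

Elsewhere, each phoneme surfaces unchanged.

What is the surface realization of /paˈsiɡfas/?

[pəˈziɡfəs]

Rule 1 applies to /a/ (between /p/ and /s/: in an unstressed syllable) → [ə].
/s/ — between /a/ and /i/, between two vowels — surfaces as [z] (rule 4).
/i/ — between /s/ and /ɡ/; rule 1 does not apply here → [i].
/ɡ/ (between /i/ and /f/): rule 2 targets it, but not before a front vowel → unchanged [ɡ].
/f/ (between /ɡ/ and /a/) fails the environment for rule 4, so it stays [f].
/a/ — between /f/ and /s/, in an unstressed syllable — surfaces as [ə] (rule 1).
/s/ (word-final) is in the target of rule 4 but the environment (between two vowels) is not met → [s].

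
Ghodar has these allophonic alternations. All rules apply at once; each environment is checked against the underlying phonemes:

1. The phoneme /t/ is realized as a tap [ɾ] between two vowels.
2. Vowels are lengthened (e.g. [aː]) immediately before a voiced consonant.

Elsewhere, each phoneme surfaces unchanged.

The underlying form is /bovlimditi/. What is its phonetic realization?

[boːvliːmdiɾi]

/b/ (word-initial) is unaffected → [b].
/o/ meets the environment for rule 2 (before a voiced consonant) → [oː].
/v/ stays [v].
/l/ (between /v/ and /i/): no rule targets it → [l].
Rule 2 applies to /i/ (between /l/ and /m/: before a voiced consonant) → [iː].
/m/ (between /i/ and /d/): no rule targets it → [m].
/d/ (between /m/ and /i/): no rule targets it → [d].
/i/ (between /d/ and /t/) is in the target of rule 2 but the environment (before a voiced consonant) is not met → [i].
Rule 1 applies to /t/ (between /i/ and /i/: between two vowels) → [ɾ].
/i/ (word-final) fails the environment for rule 2, so it stays [i].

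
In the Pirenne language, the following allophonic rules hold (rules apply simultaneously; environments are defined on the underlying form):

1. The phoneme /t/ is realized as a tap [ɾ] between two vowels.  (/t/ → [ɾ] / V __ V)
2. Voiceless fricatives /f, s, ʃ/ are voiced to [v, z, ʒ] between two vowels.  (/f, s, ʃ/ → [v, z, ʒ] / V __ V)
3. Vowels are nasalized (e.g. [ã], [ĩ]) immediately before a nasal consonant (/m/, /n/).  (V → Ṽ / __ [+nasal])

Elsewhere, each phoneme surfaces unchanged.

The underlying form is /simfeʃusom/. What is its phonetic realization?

[sĩmfeʒuzõm]

/s/ — word-initial; rule 2 does not apply here → [s].
Rule 3 applies to /i/ (between /s/ and /m/: before a nasal consonant) → [ĩ].
/m/ (between /i/ and /f/) is unaffected → [m].
/f/ (between /m/ and /e/): rule 2 targets it, but not between two vowels → unchanged [f].
/e/ — between /f/ and /ʃ/; rule 3 does not apply here → [e].
/ʃ/ (between /e/ and /u/) occurs between two vowels → [ʒ] by rule 2.
/u/ — between /ʃ/ and /s/; rule 3 does not apply here → [u].
/s/ (between /u/ and /o/): between two vowels, so rule 2 applies → [z].
Rule 3 applies to /o/ (between /s/ and /m/: before a nasal consonant) → [õ].
/m/ — not in any rule's target class → [m].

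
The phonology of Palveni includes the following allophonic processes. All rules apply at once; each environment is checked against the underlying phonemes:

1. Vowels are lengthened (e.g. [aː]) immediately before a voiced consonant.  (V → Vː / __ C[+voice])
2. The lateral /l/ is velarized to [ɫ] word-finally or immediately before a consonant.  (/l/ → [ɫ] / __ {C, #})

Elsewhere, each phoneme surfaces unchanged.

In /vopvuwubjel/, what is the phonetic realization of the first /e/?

Rule 1 applies to /e/ (between /j/ and /l/: before a voiced consonant) → [eː].

[eː]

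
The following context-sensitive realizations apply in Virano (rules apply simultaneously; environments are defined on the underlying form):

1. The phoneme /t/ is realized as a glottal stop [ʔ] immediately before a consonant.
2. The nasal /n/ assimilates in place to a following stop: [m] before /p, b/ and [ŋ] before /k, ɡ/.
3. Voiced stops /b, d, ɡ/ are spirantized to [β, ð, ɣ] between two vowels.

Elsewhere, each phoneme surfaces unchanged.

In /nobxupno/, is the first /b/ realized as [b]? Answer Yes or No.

Yes

/b/ (between /o/ and /x/): rule 3 targets it, but not between two vowels → unchanged [b].
The actual realization is [b], which matches [b].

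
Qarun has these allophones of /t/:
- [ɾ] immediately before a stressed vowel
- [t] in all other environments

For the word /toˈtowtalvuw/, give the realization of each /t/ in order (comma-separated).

Occurrence 1 (position 1): no conditioning environment matches → elsewhere allophone [t].
Occurrence 2 (position 3): immediately before a stressed vowel → [ɾ].
Occurrence 3 (position 6): no conditioning environment matches → elsewhere allophone [t].

[t], [ɾ], [t]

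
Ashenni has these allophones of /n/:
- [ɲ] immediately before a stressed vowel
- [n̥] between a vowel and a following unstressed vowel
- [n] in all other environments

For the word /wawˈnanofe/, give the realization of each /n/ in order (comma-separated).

Occurrence 1 (position 4): immediately before a stressed vowel → [ɲ].
Occurrence 2 (position 6): between a vowel and a following unstressed vowel → [n̥].

[ɲ], [n̥]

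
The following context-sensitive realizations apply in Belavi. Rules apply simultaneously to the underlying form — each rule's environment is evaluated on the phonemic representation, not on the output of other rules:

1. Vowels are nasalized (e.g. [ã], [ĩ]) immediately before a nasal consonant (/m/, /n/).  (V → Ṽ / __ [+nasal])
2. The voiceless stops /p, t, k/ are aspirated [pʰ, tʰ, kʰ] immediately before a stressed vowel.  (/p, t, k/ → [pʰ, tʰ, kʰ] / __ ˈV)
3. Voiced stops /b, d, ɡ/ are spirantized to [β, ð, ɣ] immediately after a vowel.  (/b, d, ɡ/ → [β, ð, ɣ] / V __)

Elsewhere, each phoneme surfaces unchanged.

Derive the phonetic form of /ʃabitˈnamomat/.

/ʃ/ — not in any rule's target class → [ʃ].
/a/ (between /ʃ/ and /b/) fails the environment for rule 1, so it stays [a].
Rule 3 applies to /b/ (between /a/ and /i/: immediately after a vowel) → [β].
/i/ — between /b/ and /t/; rule 1 does not apply here → [i].
/t/ (between /i/ and /n/) is in the target of rule 2 but the environment (immediately before a stressed vowel) is not met → [t].
/n/ — not in any rule's target class → [n].
Rule 1 applies to /a/ (between /n/ and /m/: before a nasal consonant) → [ã].
/m/ (between /a/ and /o/): no rule targets it → [m].
/o/ meets the environment for rule 1 (before a nasal consonant) → [õ].
/m/ (between /o/ and /a/): no rule targets it → [m].
/a/ (between /m/ and /t/) fails the environment for rule 1, so it stays [a].
/t/ — word-final; rule 2 does not apply here → [t].

[ʃaβitˈnãmõmat]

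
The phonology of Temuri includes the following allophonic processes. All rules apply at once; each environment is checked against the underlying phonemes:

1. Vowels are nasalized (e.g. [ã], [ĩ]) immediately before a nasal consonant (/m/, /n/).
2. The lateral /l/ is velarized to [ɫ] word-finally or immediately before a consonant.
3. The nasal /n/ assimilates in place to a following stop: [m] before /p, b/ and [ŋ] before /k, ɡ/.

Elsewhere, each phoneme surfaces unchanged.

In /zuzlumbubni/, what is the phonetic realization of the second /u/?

[ũ]

/u/ (between /l/ and /m/) occurs before a nasal consonant → [ũ] by rule 1.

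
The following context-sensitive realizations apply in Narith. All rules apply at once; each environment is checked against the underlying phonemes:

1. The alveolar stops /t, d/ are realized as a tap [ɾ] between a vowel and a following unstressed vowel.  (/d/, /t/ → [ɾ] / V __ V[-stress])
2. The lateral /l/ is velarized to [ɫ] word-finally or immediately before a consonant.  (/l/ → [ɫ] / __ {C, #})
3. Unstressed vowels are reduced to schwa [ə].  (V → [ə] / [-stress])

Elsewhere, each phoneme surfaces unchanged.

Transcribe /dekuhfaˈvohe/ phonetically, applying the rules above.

[dəkəhfəˈvohə]

/d/ (word-initial): rule 1 targets it, but not between a vowel and a following unstressed vowel → unchanged [d].
Rule 3 applies to /e/ (between /d/ and /k/: in an unstressed syllable) → [ə].
/k/ (between /e/ and /u/): no rule targets it → [k].
/u/ (between /k/ and /h/): in an unstressed syllable, so rule 3 applies → [ə].
/h/ (between /u/ and /f/): no rule targets it → [h].
/f/ (between /h/ and /a/) is unaffected → [f].
/a/ — between /f/ and /v/, in an unstressed syllable — surfaces as [ə] (rule 3).
/v/ (between /a/ and /o/): no rule targets it → [v].
/o/ (between /v/ and /h/): rule 3 targets it, but not in an unstressed syllable → unchanged [o].
/h/ — not in any rule's target class → [h].
/e/ (word-final) occurs in an unstressed syllable → [ə] by rule 3.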